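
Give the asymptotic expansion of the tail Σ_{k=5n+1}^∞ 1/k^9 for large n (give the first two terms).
Σ_{k>5n} 1/k^9 = 1/(8 · (5n)^8) − 1/(2 · (5n)^9) + O(1/(5n)^10)

Compare to the integral: ∫_{5n}^∞ x^(−9) dx = [−x^(−8)/8]_{5n}^∞ = 1/((9−1)·(5n)^8). The Euler-Maclaurin correction adds −f(5n)/2 = −1/(2·(5n)^9). Euler-Maclaurin then gives
  Σ_{k>5n} 1/k^9 = ∫_{5n}^∞ dx/x^9 − 1/(2·(5n)^9) + O(1/(5n)^10).
(Equivalently this is ζ(9) − Σ_{k≤5n} 1/k^9.)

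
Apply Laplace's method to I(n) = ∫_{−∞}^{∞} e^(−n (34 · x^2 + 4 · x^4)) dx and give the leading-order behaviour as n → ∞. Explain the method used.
I(n) ~ sqrt(π/(34n))

φ(x) = 34 · x^2 + 4 · x^4 has its unique global minimum at x* = 0 (since φ'(x) = 68x + 16x^3 = 0 only at x = 0 for real x with both coefficients positive, and φ → ∞ as |x| → ∞). At x* = 0, φ(0) = 0 and φ''(0) = 68. Laplace's method then gives
  I(n) ~ sqrt(2π / (n · φ''(0))) · e^(−n φ(0)) = sqrt(2π / (68n)) = sqrt(π/(34n)).
The 4 · x^4 term contributes only at subleading order (an O(1/n) relative correction).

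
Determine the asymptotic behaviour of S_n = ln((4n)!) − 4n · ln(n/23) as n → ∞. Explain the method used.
S_n ~ 4n · (ln 92 − 1) + O(ln n)

Stirling: ln((4n)!) = 4n ln(4n) − 4n + O(ln n).
  S_n = 4n ln(4n) − 4n − 4n ln(n/23) + O(ln n)
      = 4n ln(4n) − 4n ln n + 4n ln 23 − 4n + O(ln n)
      = 4n ln 4 + 4n ln 23 − 4n + O(ln n)
      = 4n (ln 92 − 1) + O(ln n).
Numerically ln(92) − 1 ≈ 3.5218.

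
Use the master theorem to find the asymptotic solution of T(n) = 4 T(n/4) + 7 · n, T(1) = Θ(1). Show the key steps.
T(n) = Θ(n log n)

log_4 4 = 1, and f(n) = 7 · n = Θ(n^(log_4 4)). This is Case 2 of the master theorem: T(n) = Θ(f(n) · log n) = Θ(n log n).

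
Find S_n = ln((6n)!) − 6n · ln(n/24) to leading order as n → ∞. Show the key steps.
S_n ~ 6n · (ln 144 − 1) + O(ln n)

Stirling: ln((6n)!) = 6n ln(6n) − 6n + O(ln n).
  S_n = 6n ln(6n) − 6n − 6n ln(n/24) + O(ln n)
      = 6n ln(6n) − 6n ln n + 6n ln 24 − 6n + O(ln n)
      = 6n ln 6 + 6n ln 24 − 6n + O(ln n)
      = 6n (ln 144 − 1) + O(ln n).
Numerically ln(144) − 1 ≈ 3.9698.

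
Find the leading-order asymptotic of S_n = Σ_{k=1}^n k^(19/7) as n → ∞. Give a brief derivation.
S_n ~ (7/26) · n^(26/7)

Integral comparison: Σ_{k=1}^n k^(19/7) = ∫_0^n x^(19/7) dx + O(n^(19/7)). The integral is n^(1 + 19/7) / (1 + 19/7) = n^((19+7)/7) / ((19+7)/7) = (7/26) · n^(26/7).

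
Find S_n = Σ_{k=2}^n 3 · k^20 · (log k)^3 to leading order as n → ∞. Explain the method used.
S_n ~ n^21 · (log n)^3 / 7

By integral comparison, S_n = ∫_1^n 3 · x^20 · (log x)^3 dx + O(n^20 · (log n)^3). For the integral, the leading term of ∫_1^n x^20 (log x)^3 dx is n^21/21 · (log n)^3 (by repeated integration by parts; each step lowers the log-exponent and produces a relatively O(1/log n) correction). Hence S_n ~ n^21 · (log n)^3 / 7.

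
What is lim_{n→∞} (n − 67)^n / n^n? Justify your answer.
lim = e^(−67)

Rewrite as (1 − 67/n)^(n). By the standard limit (1 + x/n)^n → e^x, we have (1 − 67/n)^n → e^(−67), and raising to the 1st power gives e^(−67).
More precisely, ln[(1 − 67/n)^(n)] = n · ln(1 − 67/n) = n · (-67/n + O(1/n^2)) = -67 + O(1/n) → -67.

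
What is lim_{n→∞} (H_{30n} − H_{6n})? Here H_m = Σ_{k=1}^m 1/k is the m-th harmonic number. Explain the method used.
lim = ln(30/6) = ln 5

Euler-Maclaurin gives H_m = ln m + γ + 1/(2m) + O(1/m^2). The γ and O(1/m) terms cancel in the difference:
  H_{30n} − H_{6n} = ln(30n) − ln(6n) + O(1/n) = ln(30/6) + O(1/n).
Hence the limit is ln(30/6) = ln 5.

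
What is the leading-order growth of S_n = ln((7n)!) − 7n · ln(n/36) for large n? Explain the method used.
S_n ~ 7n · (ln 252 − 1) + O(ln n)

Stirling: ln((7n)!) = 7n ln(7n) − 7n + O(ln n).
  S_n = 7n ln(7n) − 7n − 7n ln(n/36) + O(ln n)
      = 7n ln(7n) − 7n ln n + 7n ln 36 − 7n + O(ln n)
      = 7n ln 7 + 7n ln 36 − 7n + O(ln n)
      = 7n (ln 252 − 1) + O(ln n).
Numerically ln(252) − 1 ≈ 4.5294.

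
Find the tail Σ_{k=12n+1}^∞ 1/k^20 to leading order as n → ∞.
Σ_{k>12n} 1/k^20 ~ 1/(19 · (12n)^19)

Compare to the integral: ∫_{12n}^∞ x^(−20) dx = [−x^(−19)/19]_{12n}^∞ = 1/((20−1)·(12n)^19). Euler-Maclaurin then gives
  Σ_{k>12n} 1/k^20 = ∫_{12n}^∞ dx/x^20 − 1/(2·(12n)^20) + O(1/(12n)^21).
(Equivalently this is ζ(20) − Σ_{k≤12n} 1/k^20.)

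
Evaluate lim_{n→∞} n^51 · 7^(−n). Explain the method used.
lim = 0

Exponentials with base > 1 dominate every fixed polynomial: for any fixed c, n^c / 7^n → 0 as n → ∞ (e.g. by the ratio test, or by writing 7^n = e^(n ln 7) and noting e^(n ln 7) / n^c → ∞). Hence n^51 · 7^(−n) = n^51 / 7^n → 0.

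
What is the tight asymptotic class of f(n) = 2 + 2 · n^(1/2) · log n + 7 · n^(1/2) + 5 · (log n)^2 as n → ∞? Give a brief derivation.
f(n) ∈ Θ(n^(1/2) · log n)

Compare the terms by growth order. For large n, n^a · (log n)^b dominates n^a' · (log n)^b' iff a > a', or (a = a' and b > b'). Ranking the 4 terms shows the dominant one is 2 · n^(1/2) · log n. Hence f(n) ∈ Θ(n^(1/2) · log n).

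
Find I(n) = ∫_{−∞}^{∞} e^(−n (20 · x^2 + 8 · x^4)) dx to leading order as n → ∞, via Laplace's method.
I(n) ~ sqrt(π/(20n))

φ(x) = 20 · x^2 + 8 · x^4 has its unique global minimum at x* = 0 (since φ'(x) = 40x + 32x^3 = 0 only at x = 0 for real x with both coefficients positive, and φ → ∞ as |x| → ∞). At x* = 0, φ(0) = 0 and φ''(0) = 40. Laplace's method then gives
  I(n) ~ sqrt(2π / (n · φ''(0))) · e^(−n φ(0)) = sqrt(2π / (40n)) = sqrt(π/(20n)).
The 8 · x^4 term contributes only at subleading order (an O(1/n) relative correction).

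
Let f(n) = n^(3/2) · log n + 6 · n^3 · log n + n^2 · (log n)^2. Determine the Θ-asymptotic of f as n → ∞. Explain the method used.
f(n) ∈ Θ(n^3 · log n)

Compare the terms by growth order. For large n, n^a · (log n)^b dominates n^a' · (log n)^b' iff a > a', or (a = a' and b > b'). Ranking the 3 terms shows the dominant one is 6 · n^3 · log n. Hence f(n) ∈ Θ(n^3 · log n).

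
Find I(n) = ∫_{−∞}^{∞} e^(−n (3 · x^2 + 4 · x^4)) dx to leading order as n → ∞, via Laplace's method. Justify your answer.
I(n) ~ sqrt(π/(3n))

φ(x) = 3 · x^2 + 4 · x^4 has its unique global minimum at x* = 0 (since φ'(x) = 6x + 16x^3 = 0 only at x = 0 for real x with both coefficients positive, and φ → ∞ as |x| → ∞). At x* = 0, φ(0) = 0 and φ''(0) = 6. Laplace's method then gives
  I(n) ~ sqrt(2π / (n · φ''(0))) · e^(−n φ(0)) = sqrt(2π / (6n)) = sqrt(π/(3n)).
The 4 · x^4 term contributes only at subleading order (an O(1/n) relative correction).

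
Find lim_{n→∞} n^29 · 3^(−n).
lim = 0

Exponentials with base > 1 dominate every fixed polynomial: for any fixed c, n^c / 3^n → 0 as n → ∞ (e.g. by the ratio test, or by writing 3^n = e^(n ln 3) and noting e^(n ln 3) / n^c → ∞). Hence n^29 · 3^(−n) = n^29 / 3^n → 0.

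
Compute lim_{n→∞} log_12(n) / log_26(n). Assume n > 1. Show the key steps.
lim = ln(26) / ln(12) = log_12(26)

Change of base: log_12(n) = ln n / ln 12 and log_26(n) = ln n / ln 26. The ratio is (ln n / ln 12) · (ln 26 / ln n) = ln 26 / ln 12, a constant independent of n. So the limit is ln 26 / ln 12 = log_12(26).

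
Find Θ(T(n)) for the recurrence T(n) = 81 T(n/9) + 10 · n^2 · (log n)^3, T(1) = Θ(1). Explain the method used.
T(n) = Θ(n^2 · (log n)^4)

Here log_9 81 = 2 and f(n) = 10 · n^2 · (log n)^3 = Θ(n^(log_9 81) · (log n)^3). This is the extended Case 2 of the master theorem (f matches the critical exponent up to log factors), giving T(n) = Θ(n^(log_9 81) · (log n)^(3+1)) = Θ(n^2 · (log n)^4).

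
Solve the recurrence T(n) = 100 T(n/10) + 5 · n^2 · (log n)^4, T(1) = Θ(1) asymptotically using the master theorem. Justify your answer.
T(n) = Θ(n^2 · (log n)^5)

Here log_10 100 = 2 and f(n) = 5 · n^2 · (log n)^4 = Θ(n^(log_10 100) · (log n)^4). This is the extended Case 2 of the master theorem (f matches the critical exponent up to log factors), giving T(n) = Θ(n^(log_10 100) · (log n)^(4+1)) = Θ(n^2 · (log n)^5).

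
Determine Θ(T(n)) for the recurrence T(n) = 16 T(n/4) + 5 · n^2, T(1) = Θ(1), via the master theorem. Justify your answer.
T(n) = Θ(n^2 log n)

log_4 16 = 2, and f(n) = 5 · n^2 = Θ(n^(log_4 16)). This is Case 2 of the master theorem: T(n) = Θ(f(n) · log n) = Θ(n^2 log n).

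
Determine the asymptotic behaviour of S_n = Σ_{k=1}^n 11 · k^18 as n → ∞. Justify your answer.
S_n ~ 11 · n^19 / 19

By integral comparison (Euler-Maclaurin), Σ_{k=1}^n 11 · k^18 = 11 · ∫_0^n x^18 dx + O(n^18) = 11 · n^19/19 + O(n^18). (Equivalently, Faulhaber's formula gives the same leading term.)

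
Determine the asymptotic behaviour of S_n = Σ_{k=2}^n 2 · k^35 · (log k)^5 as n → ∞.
S_n ~ n^36 · (log n)^5 / 18

By integral comparison, S_n = ∫_1^n 2 · x^35 · (log x)^5 dx + O(n^35 · (log n)^5). For the integral, the leading term of ∫_1^n x^35 (log x)^5 dx is n^36/36 · (log n)^5 (by repeated integration by parts; each step lowers the log-exponent and produces a relatively O(1/log n) correction). Hence S_n ~ n^36 · (log n)^5 / 18.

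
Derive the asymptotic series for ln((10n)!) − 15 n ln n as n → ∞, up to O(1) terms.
ln((10n)!) − 15 n ln n = −5 n ln n + 10(ln 10 − 1) n + (1/2) ln(2π·10n) + O(1/n)

Stirling: ln((10n)!) = 10n ln(10n) − 10n + (1/2) ln(2π·10n) + O(1/n).
Expand 10n ln(10n) = 10n (ln n + ln 10) = 10n ln n + 10n ln 10.
Subtract 15n ln n: leading term is (10 − 15) n ln n = −5 n ln n. The next term is 10n ln 10 − 10n = 10(ln 10 − 1) n. Then the (1/2) ln(2π·10n) correction.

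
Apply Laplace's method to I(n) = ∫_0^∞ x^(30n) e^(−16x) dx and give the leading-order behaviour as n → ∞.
I(n) ~ (sqrt(2π·30n) / 16) · (30n/(16e))^(30n)

Write the integrand as exp(30n ln x − 16x) and set f(x) = 30n ln x − 16x. Then f'(x) = 30n/x − 16 = 0 at x* = 30n/16, and f''(x*) = −30n/x*^2 = −16^2/(30n). Laplace's method (interior maximum) gives
  I(n) ~ e^(f(x*)) · sqrt(2π / |f''(x*)|)
        = exp(30n ln(30n/16) − 30n) · sqrt(2π · 30n / 16^2)
        = (30n/16)^(30n) e^(−30n) · sqrt(2π·30n) / 16
        = (sqrt(2π·30n) / 16) · (30n/(16e))^(30n).
This matches Γ(30n+1)/16^(30n+1) with Stirling applied to Γ.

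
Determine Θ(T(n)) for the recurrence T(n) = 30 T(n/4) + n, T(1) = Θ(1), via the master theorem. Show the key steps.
T(n) = Θ(n^(log_4 30))

Master theorem: compare f(n) = n to n^(log_4 30) where log_4 30 ≈ 2.453. Since 1 < log_4 30, we have f(n) = O(n^(log_4 30 − ε)) for some ε > 0 — Case 1. Hence T(n) = Θ(n^(log_4 30)).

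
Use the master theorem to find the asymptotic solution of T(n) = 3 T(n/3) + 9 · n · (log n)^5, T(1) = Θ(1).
T(n) = Θ(n · (log n)^6)

Here log_3 3 = 1 and f(n) = 9 · n · (log n)^5 = Θ(n^(log_3 3) · (log n)^5). This is the extended Case 2 of the master theorem (f matches the critical exponent up to log factors), giving T(n) = Θ(n^(log_3 3) · (log n)^(5+1)) = Θ(n · (log n)^6).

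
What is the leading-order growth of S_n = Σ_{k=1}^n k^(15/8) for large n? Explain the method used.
S_n ~ (8/23) · n^(23/8)

Integral comparison: Σ_{k=1}^n k^(15/8) = ∫_0^n x^(15/8) dx + O(n^(15/8)). The integral is n^(1 + 15/8) / (1 + 15/8) = n^((15+8)/8) / ((15+8)/8) = (8/23) · n^(23/8).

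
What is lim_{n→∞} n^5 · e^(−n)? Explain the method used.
lim = 0

Exponentials with base > 1 dominate every fixed polynomial: for any fixed c, n^c / e^n → 0 as n → ∞ (e.g. by the ratio test, or since e^n grows faster than any power of n). Hence n^5 · e^(−n) = n^5 / e^n → 0.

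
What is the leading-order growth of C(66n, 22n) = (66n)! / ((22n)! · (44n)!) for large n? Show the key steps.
C(66n, 22n) ~ (27/4)^(22n) · sqrt(3/(4π·22n))

Write N = 22n. Apply Stirling to each factorial:
  (3N)! ~ sqrt(2π·3N) · (3N/e)^(3N),
  N! ~ sqrt(2π N) · (N/e)^N,
  (2N)! ~ sqrt(2π·2N) · (2N/e)^(2N).
The exponential factors combine to (3N)^(3N) / (N^N · (2N)^(2N)) = 3^(3N)/2^(2N) = (3^3/2^2)^N = (27/4)^N.
The square-root prefactors combine to sqrt(2π·3N) / (sqrt(2π N)·sqrt(2π·2N)) = sqrt(3 / (2π·2·N)) = sqrt(3/(4π·22n)).
Substituting N = 22n: C(66n, 22n) ~ (27/4)^(22n) · sqrt(3/(4π·22n)).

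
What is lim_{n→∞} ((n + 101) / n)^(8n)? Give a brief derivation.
lim = e^808

Rewrite as (1 + 101/n)^(8n). By the standard limit (1 + x/n)^n → e^x, we have (1 + 101/n)^n → e^101, and raising to the 8th power gives e^808.
More precisely, ln[(1 + 101/n)^(8n)] = 8n · ln(1 + 101/n) = 8n · (101/n + O(1/n^2)) = 808 + O(1/n) → 808.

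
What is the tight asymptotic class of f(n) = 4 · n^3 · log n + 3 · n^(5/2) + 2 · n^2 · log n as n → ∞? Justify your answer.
f(n) ∈ Θ(n^3 · log n)

Compare the terms by growth order. For large n, n^a · (log n)^b dominates n^a' · (log n)^b' iff a > a', or (a = a' and b > b'). Ranking the 3 terms shows the dominant one is 4 · n^3 · log n. Hence f(n) ∈ Θ(n^3 · log n).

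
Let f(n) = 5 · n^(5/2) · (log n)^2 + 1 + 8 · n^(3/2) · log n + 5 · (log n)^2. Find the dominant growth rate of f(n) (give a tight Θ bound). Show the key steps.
f(n) ∈ Θ(n^(5/2) · (log n)^2)

Compare the terms by growth order. For large n, n^a · (log n)^b dominates n^a' · (log n)^b' iff a > a', or (a = a' and b > b'). Ranking the 4 terms shows the dominant one is 5 · n^(5/2) · (log n)^2. Hence f(n) ∈ Θ(n^(5/2) · (log n)^2).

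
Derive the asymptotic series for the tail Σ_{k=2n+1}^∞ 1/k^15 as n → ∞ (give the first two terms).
Σ_{k>2n} 1/k^15 = 1/(14 · (2n)^14) − 1/(2 · (2n)^15) + O(1/(2n)^16)

Compare to the integral: ∫_{2n}^∞ x^(−15) dx = [−x^(−14)/14]_{2n}^∞ = 1/((15−1)·(2n)^14). The Euler-Maclaurin correction adds −f(2n)/2 = −1/(2·(2n)^15). Euler-Maclaurin then gives
  Σ_{k>2n} 1/k^15 = ∫_{2n}^∞ dx/x^15 − 1/(2·(2n)^15) + O(1/(2n)^16).
(Equivalently this is ζ(15) − Σ_{k≤2n} 1/k^15.)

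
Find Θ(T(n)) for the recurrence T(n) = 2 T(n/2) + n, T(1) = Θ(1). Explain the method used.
T(n) = Θ(n log n)

log_2 2 = 1, and f(n) = n = Θ(n^(log_2 2)). This is Case 2 of the master theorem: T(n) = Θ(f(n) · log n) = Θ(n log n).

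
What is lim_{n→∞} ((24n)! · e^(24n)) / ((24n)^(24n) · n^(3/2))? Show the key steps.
lim = 0

Stirling: (24n)! ~ sqrt(2π·24n) · (24n/e)^(24n). Hence
  (24n)! · e^(24n) / (24n)^(24n) ~ sqrt(2π·24n).
Dividing by n^(3/2): sqrt(2π·24n) / n^(3/2) = sqrt(2π·24) · n^((1−3)/2), so the expression behaves like sqrt(2π·24) · n^((1−3)/2) → 0.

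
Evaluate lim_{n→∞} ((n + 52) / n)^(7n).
lim = e^364

Rewrite as (1 + 52/n)^(7n). By the standard limit (1 + x/n)^n → e^x, we have (1 + 52/n)^n → e^52, and raising to the 7th power gives e^364.
More precisely, ln[(1 + 52/n)^(7n)] = 7n · ln(1 + 52/n) = 7n · (52/n + O(1/n^2)) = 364 + O(1/n) → 364.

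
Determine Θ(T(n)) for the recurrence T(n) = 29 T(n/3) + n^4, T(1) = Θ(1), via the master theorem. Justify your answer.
T(n) = Θ(n^4)

log_3 29 ≈ 3.065. f(n) = n^4 dominates n^(log_3 29) since 4 > 3.065, and the regularity condition a·f(n/b) = 29·(n/3)^4 = (29/81)·n^4 ≤ c·f(n) holds with c = 29/81 ≈ 0.358 < 1. So this is Case 3: T(n) = Θ(f(n)) = Θ(n^4).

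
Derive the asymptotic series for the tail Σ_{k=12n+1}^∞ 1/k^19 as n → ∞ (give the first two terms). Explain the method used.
Σ_{k>12n} 1/k^19 = 1/(18 · (12n)^18) − 1/(2 · (12n)^19) + O(1/(12n)^20)

Compare to the integral: ∫_{12n}^∞ x^(−19) dx = [−x^(−18)/18]_{12n}^∞ = 1/((19−1)·(12n)^18). The Euler-Maclaurin correction adds −f(12n)/2 = −1/(2·(12n)^19). Euler-Maclaurin then gives
  Σ_{k>12n} 1/k^19 = ∫_{12n}^∞ dx/x^19 − 1/(2·(12n)^19) + O(1/(12n)^20).
(Equivalently this is ζ(19) − Σ_{k≤12n} 1/k^19.)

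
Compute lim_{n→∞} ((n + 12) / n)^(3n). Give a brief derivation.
lim = e^36

Rewrite as (1 + 12/n)^(3n). By the standard limit (1 + x/n)^n → e^x, we have (1 + 12/n)^n → e^12, and raising to the 3rd power gives e^36.
More precisely, ln[(1 + 12/n)^(3n)] = 3n · ln(1 + 12/n) = 3n · (12/n + O(1/n^2)) = 36 + O(1/n) → 36.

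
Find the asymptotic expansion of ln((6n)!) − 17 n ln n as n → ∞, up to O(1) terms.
ln((6n)!) − 17 n ln n = −11 n ln n + 6(ln 6 − 1) n + (1/2) ln(2π·6n) + O(1/n)

Stirling: ln((6n)!) = 6n ln(6n) − 6n + (1/2) ln(2π·6n) + O(1/n).
Expand 6n ln(6n) = 6n (ln n + ln 6) = 6n ln n + 6n ln 6.
Subtract 17n ln n: leading term is (6 − 17) n ln n = −11 n ln n. The next term is 6n ln 6 − 6n = 6(ln 6 − 1) n. Then the (1/2) ln(2π·6n) correction.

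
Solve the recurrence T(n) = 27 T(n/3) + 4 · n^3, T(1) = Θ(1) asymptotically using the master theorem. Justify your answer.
T(n) = Θ(n^3 log n)

log_3 27 = 3, and f(n) = 4 · n^3 = Θ(n^(log_3 27)). This is Case 2 of the master theorem: T(n) = Θ(f(n) · log n) = Θ(n^3 log n).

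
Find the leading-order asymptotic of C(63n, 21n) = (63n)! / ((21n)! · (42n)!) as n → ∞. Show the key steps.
C(63n, 21n) ~ (27/4)^(21n) · sqrt(3/(4π·21n))

Write N = 21n. Apply Stirling to each factorial:
  (3N)! ~ sqrt(2π·3N) · (3N/e)^(3N),
  N! ~ sqrt(2π N) · (N/e)^N,
  (2N)! ~ sqrt(2π·2N) · (2N/e)^(2N).
The exponential factors combine to (3N)^(3N) / (N^N · (2N)^(2N)) = 3^(3N)/2^(2N) = (3^3/2^2)^N = (27/4)^N.
The square-root prefactors combine to sqrt(2π·3N) / (sqrt(2π N)·sqrt(2π·2N)) = sqrt(3 / (2π·2·N)) = sqrt(3/(4π·21n)).
Substituting N = 21n: C(63n, 21n) ~ (27/4)^(21n) · sqrt(3/(4π·21n)).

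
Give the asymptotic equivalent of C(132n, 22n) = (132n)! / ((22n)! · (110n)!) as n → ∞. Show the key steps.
C(132n, 22n) ~ (46656/3125)^(22n) · sqrt(3/(5π·22n))

Write N = 22n. Apply Stirling to each factorial:
  (6N)! ~ sqrt(2π·6N) · (6N/e)^(6N),
  N! ~ sqrt(2π N) · (N/e)^N,
  (5N)! ~ sqrt(2π·5N) · (5N/e)^(5N).
The exponential factors combine to (6N)^(6N) / (N^N · (5N)^(5N)) = 6^(6N)/5^(5N) = (6^6/5^5)^N = (46656/3125)^N.
The square-root prefactors combine to sqrt(2π·6N) / (sqrt(2π N)·sqrt(2π·5N)) = sqrt(6 / (2π·5·N)) = sqrt(3/(5π·22n)).
Substituting N = 22n: C(132n, 22n) ~ (46656/3125)^(22n) · sqrt(3/(5π·22n)).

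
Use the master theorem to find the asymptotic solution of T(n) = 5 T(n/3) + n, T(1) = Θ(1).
T(n) = Θ(n^(log_3 5))

Master theorem: compare f(n) = n to n^(log_3 5) where log_3 5 ≈ 1.465. Since 1 < log_3 5, we have f(n) = O(n^(log_3 5 − ε)) for some ε > 0 — Case 1. Hence T(n) = Θ(n^(log_3 5)).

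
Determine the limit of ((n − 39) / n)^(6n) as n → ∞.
lim = e^(−234)

Rewrite as (1 − 39/n)^(6n). By the standard limit (1 + x/n)^n → e^x, we have (1 − 39/n)^n → e^(−39), and raising to the 6th power gives e^(−234).
More precisely, ln[(1 − 39/n)^(6n)] = 6n · ln(1 − 39/n) = 6n · (-39/n + O(1/n^2)) = -234 + O(1/n) → -234.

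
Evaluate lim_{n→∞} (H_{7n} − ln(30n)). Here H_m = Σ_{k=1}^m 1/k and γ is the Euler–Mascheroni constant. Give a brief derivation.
lim = ln(7/30) + γ

By Euler-Maclaurin, H_m = ln m + γ + O(1/m). So
  H_{7n} − ln(30n) = ln(7n) + γ − ln(30n) + O(1/n)
                       = ln(7/30) + γ + O(1/n).
Hence the limit is ln(7/30) + γ.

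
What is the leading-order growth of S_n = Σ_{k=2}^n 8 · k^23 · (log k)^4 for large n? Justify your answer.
S_n ~ n^24 · (log n)^4 / 3

By integral comparison, S_n = ∫_1^n 8 · x^23 · (log x)^4 dx + O(n^23 · (log n)^4). For the integral, the leading term of ∫_1^n x^23 (log x)^4 dx is n^24/24 · (log n)^4 (by repeated integration by parts; each step lowers the log-exponent and produces a relatively O(1/log n) correction). Hence S_n ~ n^24 · (log n)^4 / 3.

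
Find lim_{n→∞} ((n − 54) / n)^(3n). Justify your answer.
lim = e^(−162)

Rewrite as (1 − 54/n)^(3n). By the standard limit (1 + x/n)^n → e^x, we have (1 − 54/n)^n → e^(−54), and raising to the 3rd power gives e^(−162).
More precisely, ln[(1 − 54/n)^(3n)] = 3n · ln(1 − 54/n) = 3n · (-54/n + O(1/n^2)) = -162 + O(1/n) → -162.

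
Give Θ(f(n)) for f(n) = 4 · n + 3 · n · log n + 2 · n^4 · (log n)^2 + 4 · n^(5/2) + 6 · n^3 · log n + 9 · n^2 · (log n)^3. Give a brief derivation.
f(n) ∈ Θ(n^4 · (log n)^2)

Compare the terms by growth order. For large n, n^a · (log n)^b dominates n^a' · (log n)^b' iff a > a', or (a = a' and b > b'). Ranking the 6 terms shows the dominant one is 2 · n^4 · (log n)^2. Hence f(n) ∈ Θ(n^4 · (log n)^2).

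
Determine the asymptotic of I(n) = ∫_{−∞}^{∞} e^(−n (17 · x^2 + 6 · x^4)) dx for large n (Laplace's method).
I(n) ~ sqrt(π/(17n))

φ(x) = 17 · x^2 + 6 · x^4 has its unique global minimum at x* = 0 (since φ'(x) = 34x + 24x^3 = 0 only at x = 0 for real x with both coefficients positive, and φ → ∞ as |x| → ∞). At x* = 0, φ(0) = 0 and φ''(0) = 34. Laplace's method then gives
  I(n) ~ sqrt(2π / (n · φ''(0))) · e^(−n φ(0)) = sqrt(2π / (34n)) = sqrt(π/(17n)).
The 6 · x^4 term contributes only at subleading order (an O(1/n) relative correction).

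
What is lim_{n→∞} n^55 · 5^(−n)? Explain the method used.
lim = 0

Exponentials with base > 1 dominate every fixed polynomial: for any fixed c, n^c / 5^n → 0 as n → ∞ (e.g. by the ratio test, or by writing 5^n = e^(n ln 5) and noting e^(n ln 5) / n^c → ∞). Hence n^55 · 5^(−n) = n^55 / 5^n → 0.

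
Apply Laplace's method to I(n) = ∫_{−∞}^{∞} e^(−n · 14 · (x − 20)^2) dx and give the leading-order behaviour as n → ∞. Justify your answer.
I(n) = sqrt(π/(14n))

Here φ(x) = 14 · (x − 20)^2 has its unique minimum at x* = 20 with φ(x*) = 0 and φ''(x*) = 28. Laplace's method gives
  I(n) ~ e^(−n φ(x*)) · sqrt(2π / (n · φ''(x*))) = sqrt(2π / (28n)) = sqrt(π/(14n)).
This is exact: substituting u = (x − 20)·sqrt(14n) gives I(n) = (1/sqrt(14n)) ∫_{−∞}^{∞} e^(−u^2) du = sqrt(π/(14n)).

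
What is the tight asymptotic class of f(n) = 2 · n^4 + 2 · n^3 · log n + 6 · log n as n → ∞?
f(n) ∈ Θ(n^4)

Compare the terms by growth order. For large n, n^a · (log n)^b dominates n^a' · (log n)^b' iff a > a', or (a = a' and b > b'). Ranking the 3 terms shows the dominant one is 2 · n^4. Hence f(n) ∈ Θ(n^4).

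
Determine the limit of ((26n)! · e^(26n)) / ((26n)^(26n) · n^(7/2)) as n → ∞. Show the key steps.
lim = 0

Stirling: (26n)! ~ sqrt(2π·26n) · (26n/e)^(26n). Hence
  (26n)! · e^(26n) / (26n)^(26n) ~ sqrt(2π·26n).
Dividing by n^(7/2): sqrt(2π·26n) / n^(7/2) = sqrt(2π·26) · n^((1−7)/2), so the expression behaves like sqrt(2π·26) · n^((1−7)/2) → 0.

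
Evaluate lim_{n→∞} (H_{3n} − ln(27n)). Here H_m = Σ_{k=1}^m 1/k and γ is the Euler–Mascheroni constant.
lim = −ln 9 + γ

By Euler-Maclaurin, H_m = ln m + γ + O(1/m). So
  H_{3n} − ln(27n) = ln(3n) + γ − ln(27n) + O(1/n)
                       = ln(3/27) + γ + O(1/n).
Hence the limit is ln(3/27) + γ (= −ln 9).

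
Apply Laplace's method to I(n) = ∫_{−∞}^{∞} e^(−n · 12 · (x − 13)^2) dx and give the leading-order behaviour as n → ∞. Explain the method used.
I(n) = sqrt(π/(12n))

Here φ(x) = 12 · (x − 13)^2 has its unique minimum at x* = 13 with φ(x*) = 0 and φ''(x*) = 24. Laplace's method gives
  I(n) ~ e^(−n φ(x*)) · sqrt(2π / (n · φ''(x*))) = sqrt(2π / (24n)) = sqrt(π/(12n)).
This is exact: substituting u = (x − 13)·sqrt(12n) gives I(n) = (1/sqrt(12n)) ∫_{−∞}^{∞} e^(−u^2) du = sqrt(π/(12n)).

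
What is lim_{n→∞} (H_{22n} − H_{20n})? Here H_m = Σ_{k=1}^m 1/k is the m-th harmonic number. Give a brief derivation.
lim = ln(22/20) = ln(11/10)

Euler-Maclaurin gives H_m = ln m + γ + 1/(2m) + O(1/m^2). The γ and O(1/m) terms cancel in the difference:
  H_{22n} − H_{20n} = ln(22n) − ln(20n) + O(1/n) = ln(22/20) + O(1/n).
Hence the limit is ln(22/20) = ln(11/10).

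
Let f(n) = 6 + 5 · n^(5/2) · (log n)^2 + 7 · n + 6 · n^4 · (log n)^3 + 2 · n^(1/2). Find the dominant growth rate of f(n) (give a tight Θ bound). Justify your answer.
f(n) ∈ Θ(n^4 · (log n)^3)

Compare the terms by growth order. For large n, n^a · (log n)^b dominates n^a' · (log n)^b' iff a > a', or (a = a' and b > b'). Ranking the 5 terms shows the dominant one is 6 · n^4 · (log n)^3. Hence f(n) ∈ Θ(n^4 · (log n)^3).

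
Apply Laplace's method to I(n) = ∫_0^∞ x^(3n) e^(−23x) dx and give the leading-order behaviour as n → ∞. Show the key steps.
I(n) ~ (sqrt(2π·3n) / 23) · (3n/(23e))^(3n)

Write the integrand as exp(3n ln x − 23x) and set f(x) = 3n ln x − 23x. Then f'(x) = 3n/x − 23 = 0 at x* = 3n/23, and f''(x*) = −3n/x*^2 = −23^2/(3n). Laplace's method (interior maximum) gives
  I(n) ~ e^(f(x*)) · sqrt(2π / |f''(x*)|)
        = exp(3n ln(3n/23) − 3n) · sqrt(2π · 3n / 23^2)
        = (3n/23)^(3n) e^(−3n) · sqrt(2π·3n) / 23
        = (sqrt(2π·3n) / 23) · (3n/(23e))^(3n).
This matches Γ(3n+1)/23^(3n+1) with Stirling applied to Γ.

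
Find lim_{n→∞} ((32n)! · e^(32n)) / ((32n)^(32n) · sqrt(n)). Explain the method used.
lim = sqrt(2π·32)

Stirling: (32n)! ~ sqrt(2π·32n) · (32n/e)^(32n). Hence
  (32n)! · e^(32n) / (32n)^(32n) ~ sqrt(2π·32n).
Dividing by sqrt(n): sqrt(2π·32n) / sqrt(n) = sqrt(2π·32) · n^((1−1)/2), so the limit is sqrt(2π·32).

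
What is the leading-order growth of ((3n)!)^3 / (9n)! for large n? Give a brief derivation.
((3n)!)^3/(9n)! ~ ((2π·3n)^(2/2) / sqrt(3)) · 3^(−3·3n)  →  0

Write N = 3n. Stirling: N! ~ sqrt(2π N)(N/e)^N and (3N)! ~ sqrt(2π·3N)·(3N/e)^(3N).
  (N!)^3/(3N)! ~ (2π N)^(3/2) (N/e)^(3N) / [sqrt(2π·3N) (3N/e)^(3N)]
     = (2π N)^(3/2) / sqrt(2π·3N) · (N/(3N))^(3N)
     = (2π N)^((3−1)/2) / sqrt(3) · 3^(−3N).
Since 3^3 > 1, the factor 3^(−3N) decays exponentially, so the ratio → 0. Substituting N = 3n gives the stated form.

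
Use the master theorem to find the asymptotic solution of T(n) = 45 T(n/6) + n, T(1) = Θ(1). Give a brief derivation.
T(n) = Θ(n^(log_6 45))

Master theorem: compare f(n) = n to n^(log_6 45) where log_6 45 ≈ 2.125. Since 1 < log_6 45, we have f(n) = O(n^(log_6 45 − ε)) for some ε > 0 — Case 1. Hence T(n) = Θ(n^(log_6 45)).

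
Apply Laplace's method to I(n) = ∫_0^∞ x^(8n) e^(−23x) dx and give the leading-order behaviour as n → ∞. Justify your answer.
I(n) ~ (sqrt(2π·8n) / 23) · (8n/(23e))^(8n)

Write the integrand as exp(8n ln x − 23x) and set f(x) = 8n ln x − 23x. Then f'(x) = 8n/x − 23 = 0 at x* = 8n/23, and f''(x*) = −8n/x*^2 = −23^2/(8n). Laplace's method (interior maximum) gives
  I(n) ~ e^(f(x*)) · sqrt(2π / |f''(x*)|)
        = exp(8n ln(8n/23) − 8n) · sqrt(2π · 8n / 23^2)
        = (8n/23)^(8n) e^(−8n) · sqrt(2π·8n) / 23
        = (sqrt(2π·8n) / 23) · (8n/(23e))^(8n).
This matches Γ(8n+1)/23^(8n+1) with Stirling applied to Γ.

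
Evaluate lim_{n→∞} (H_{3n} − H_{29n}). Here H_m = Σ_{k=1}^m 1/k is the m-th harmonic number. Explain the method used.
lim = ln(3/29)

Euler-Maclaurin gives H_m = ln m + γ + 1/(2m) + O(1/m^2). The γ and O(1/m) terms cancel in the difference:
  H_{3n} − H_{29n} = ln(3n) − ln(29n) + O(1/n) = ln(3/29) + O(1/n).
Hence the limit is ln(3/29).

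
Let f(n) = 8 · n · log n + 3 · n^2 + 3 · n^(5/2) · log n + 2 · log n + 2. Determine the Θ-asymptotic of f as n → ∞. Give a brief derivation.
f(n) ∈ Θ(n^(5/2) · log n)

Compare the terms by growth order. For large n, n^a · (log n)^b dominates n^a' · (log n)^b' iff a > a', or (a = a' and b > b'). Ranking the 5 terms shows the dominant one is 3 · n^(5/2) · log n. Hence f(n) ∈ Θ(n^(5/2) · log n).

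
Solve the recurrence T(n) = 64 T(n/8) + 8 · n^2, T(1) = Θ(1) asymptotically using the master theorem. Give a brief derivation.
T(n) = Θ(n^2 log n)

log_8 64 = 2, and f(n) = 8 · n^2 = Θ(n^(log_8 64)). This is Case 2 of the master theorem: T(n) = Θ(f(n) · log n) = Θ(n^2 log n).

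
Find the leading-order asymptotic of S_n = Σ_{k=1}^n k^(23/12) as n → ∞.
S_n ~ (12/35) · n^(35/12)

Integral comparison: Σ_{k=1}^n k^(23/12) = ∫_0^n x^(23/12) dx + O(n^(23/12)). The integral is n^(1 + 23/12) / (1 + 23/12) = n^((23+12)/12) / ((23+12)/12) = (12/35) · n^(35/12).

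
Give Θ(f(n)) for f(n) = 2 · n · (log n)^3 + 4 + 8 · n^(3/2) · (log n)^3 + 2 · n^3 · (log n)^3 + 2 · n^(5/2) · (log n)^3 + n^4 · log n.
f(n) ∈ Θ(n^4 · log n)

Compare the terms by growth order. For large n, n^a · (log n)^b dominates n^a' · (log n)^b' iff a > a', or (a = a' and b > b'). Ranking the 6 terms shows the dominant one is n^4 · log n. Hence f(n) ∈ Θ(n^4 · log n).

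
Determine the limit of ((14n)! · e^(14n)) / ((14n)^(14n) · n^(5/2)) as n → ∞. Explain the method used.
lim = 0

Stirling: (14n)! ~ sqrt(2π·14n) · (14n/e)^(14n). Hence
  (14n)! · e^(14n) / (14n)^(14n) ~ sqrt(2π·14n).
Dividing by n^(5/2): sqrt(2π·14n) / n^(5/2) = sqrt(2π·14) · n^((1−5)/2), so the expression behaves like sqrt(2π·14) · n^((1−5)/2) → 0.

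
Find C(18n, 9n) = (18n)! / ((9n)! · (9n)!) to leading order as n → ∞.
C(18n, 9n) ~ (4)^(9n) · sqrt(1/(π·9n))

Write N = 9n. Apply Stirling to each factorial:
  (2N)! ~ sqrt(2π·2N) · (2N/e)^(2N),
  N! ~ sqrt(2π N) · (N/e)^N,
  (1N)! ~ sqrt(2π·1N) · (1N/e)^(1N).
The exponential factors combine to (2N)^(2N) / (N^N · (1N)^(1N)) = 2^(2N)/1^(1N) = (2^2/1^1)^N = (4)^N.
The square-root prefactors combine to sqrt(2π·2N) / (sqrt(2π N)·sqrt(2π·1N)) = sqrt(2 / (2π·1·N)) = sqrt(1/(π·9n)).
Substituting N = 9n: C(18n, 9n) ~ (4)^(9n) · sqrt(1/(π·9n)).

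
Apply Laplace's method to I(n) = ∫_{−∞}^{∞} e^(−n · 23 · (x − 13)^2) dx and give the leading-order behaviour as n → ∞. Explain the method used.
I(n) = sqrt(π/(23n))

Here φ(x) = 23 · (x − 13)^2 has its unique minimum at x* = 13 with φ(x*) = 0 and φ''(x*) = 46. Laplace's method gives
  I(n) ~ e^(−n φ(x*)) · sqrt(2π / (n · φ''(x*))) = sqrt(2π / (46n)) = sqrt(π/(23n)).
This is exact: substituting u = (x − 13)·sqrt(23n) gives I(n) = (1/sqrt(23n)) ∫_{−∞}^{∞} e^(−u^2) du = sqrt(π/(23n)).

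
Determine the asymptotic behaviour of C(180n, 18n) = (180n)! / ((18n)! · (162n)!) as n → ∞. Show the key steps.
C(180n, 18n) ~ (10000000000/387420489)^(18n) · sqrt(5/(9π·18n))

Write N = 18n. Apply Stirling to each factorial:
  (10N)! ~ sqrt(2π·10N) · (10N/e)^(10N),
  N! ~ sqrt(2π N) · (N/e)^N,
  (9N)! ~ sqrt(2π·9N) · (9N/e)^(9N).
The exponential factors combine to (10N)^(10N) / (N^N · (9N)^(9N)) = 10^(10N)/9^(9N) = (10^10/9^9)^N = (10000000000/387420489)^N.
The square-root prefactors combine to sqrt(2π·10N) / (sqrt(2π N)·sqrt(2π·9N)) = sqrt(10 / (2π·9·N)) = sqrt(5/(9π·18n)).
Substituting N = 18n: C(180n, 18n) ~ (10000000000/387420489)^(18n) · sqrt(5/(9π·18n)).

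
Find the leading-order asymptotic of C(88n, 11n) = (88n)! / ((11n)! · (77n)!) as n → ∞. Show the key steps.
C(88n, 11n) ~ (16777216/823543)^(11n) · sqrt(4/(7π·11n))

Write N = 11n. Apply Stirling to each factorial:
  (8N)! ~ sqrt(2π·8N) · (8N/e)^(8N),
  N! ~ sqrt(2π N) · (N/e)^N,
  (7N)! ~ sqrt(2π·7N) · (7N/e)^(7N).
The exponential factors combine to (8N)^(8N) / (N^N · (7N)^(7N)) = 8^(8N)/7^(7N) = (8^8/7^7)^N = (16777216/823543)^N.
The square-root prefactors combine to sqrt(2π·8N) / (sqrt(2π N)·sqrt(2π·7N)) = sqrt(8 / (2π·7·N)) = sqrt(4/(7π·11n)).
Substituting N = 11n: C(88n, 11n) ~ (16777216/823543)^(11n) · sqrt(4/(7π·11n)).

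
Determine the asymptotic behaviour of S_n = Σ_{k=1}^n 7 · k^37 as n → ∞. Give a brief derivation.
S_n ~ 7 · n^38 / 38

By integral comparison (Euler-Maclaurin), Σ_{k=1}^n 7 · k^37 = 7 · ∫_0^n x^37 dx + O(n^37) = 7 · n^38/38 + O(n^37). (Equivalently, Faulhaber's formula gives the same leading term.)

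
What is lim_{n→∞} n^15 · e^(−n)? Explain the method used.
lim = 0

Exponentials with base > 1 dominate every fixed polynomial: for any fixed c, n^c / e^n → 0 as n → ∞ (e.g. by the ratio test, or since e^n grows faster than any power of n). Hence n^15 · e^(−n) = n^15 / e^n → 0.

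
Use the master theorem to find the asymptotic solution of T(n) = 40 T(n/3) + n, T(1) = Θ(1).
T(n) = Θ(n^(log_3 40))

Master theorem: compare f(n) = n to n^(log_3 40) where log_3 40 ≈ 3.358. Since 1 < log_3 40, we have f(n) = O(n^(log_3 40 − ε)) for some ε > 0 — Case 1. Hence T(n) = Θ(n^(log_3 40)).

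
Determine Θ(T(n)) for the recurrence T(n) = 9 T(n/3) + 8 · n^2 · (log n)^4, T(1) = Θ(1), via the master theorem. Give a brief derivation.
T(n) = Θ(n^2 · (log n)^5)

Here log_3 9 = 2 and f(n) = 8 · n^2 · (log n)^4 = Θ(n^(log_3 9) · (log n)^4). This is the extended Case 2 of the master theorem (f matches the critical exponent up to log factors), giving T(n) = Θ(n^(log_3 9) · (log n)^(4+1)) = Θ(n^2 · (log n)^5).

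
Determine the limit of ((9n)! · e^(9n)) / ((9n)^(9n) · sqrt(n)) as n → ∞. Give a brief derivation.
lim = sqrt(2π·9)

Stirling: (9n)! ~ sqrt(2π·9n) · (9n/e)^(9n). Hence
  (9n)! · e^(9n) / (9n)^(9n) ~ sqrt(2π·9n).
Dividing by sqrt(n): sqrt(2π·9n) / sqrt(n) = sqrt(2π·9) · n^((1−1)/2), so the limit is sqrt(2π·9).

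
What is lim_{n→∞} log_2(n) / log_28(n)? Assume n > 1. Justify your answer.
lim = ln(28) / ln(2) = log_2(28)

Change of base: log_2(n) = ln n / ln 2 and log_28(n) = ln n / ln 28. The ratio is (ln n / ln 2) · (ln 28 / ln n) = ln 28 / ln 2, a constant independent of n. So the limit is ln 28 / ln 2 = log_2(28).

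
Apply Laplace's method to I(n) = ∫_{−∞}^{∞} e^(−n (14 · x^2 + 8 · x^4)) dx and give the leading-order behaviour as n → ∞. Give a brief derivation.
I(n) ~ sqrt(π/(14n))

φ(x) = 14 · x^2 + 8 · x^4 has its unique global minimum at x* = 0 (since φ'(x) = 28x + 32x^3 = 0 only at x = 0 for real x with both coefficients positive, and φ → ∞ as |x| → ∞). At x* = 0, φ(0) = 0 and φ''(0) = 28. Laplace's method then gives
  I(n) ~ sqrt(2π / (n · φ''(0))) · e^(−n φ(0)) = sqrt(2π / (28n)) = sqrt(π/(14n)).
The 8 · x^4 term contributes only at subleading order (an O(1/n) relative correction).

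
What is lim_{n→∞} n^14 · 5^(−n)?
lim = 0

Exponentials with base > 1 dominate every fixed polynomial: for any fixed c, n^c / 5^n → 0 as n → ∞ (e.g. by the ratio test, or by writing 5^n = e^(n ln 5) and noting e^(n ln 5) / n^c → ∞). Hence n^14 · 5^(−n) = n^14 / 5^n → 0.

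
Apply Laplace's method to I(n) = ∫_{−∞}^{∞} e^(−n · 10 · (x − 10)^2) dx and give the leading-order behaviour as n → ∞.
I(n) = sqrt(π/(10n))

Here φ(x) = 10 · (x − 10)^2 has its unique minimum at x* = 10 with φ(x*) = 0 and φ''(x*) = 20. Laplace's method gives
  I(n) ~ e^(−n φ(x*)) · sqrt(2π / (n · φ''(x*))) = sqrt(2π / (20n)) = sqrt(π/(10n)).
This is exact: substituting u = (x − 10)·sqrt(10n) gives I(n) = (1/sqrt(10n)) ∫_{−∞}^{∞} e^(−u^2) du = sqrt(π/(10n)).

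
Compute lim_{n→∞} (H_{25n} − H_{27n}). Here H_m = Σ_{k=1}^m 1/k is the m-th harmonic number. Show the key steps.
lim = ln(25/27)

Euler-Maclaurin gives H_m = ln m + γ + 1/(2m) + O(1/m^2). The γ and O(1/m) terms cancel in the difference:
  H_{25n} − H_{27n} = ln(25n) − ln(27n) + O(1/n) = ln(25/27) + O(1/n).
Hence the limit is ln(25/27).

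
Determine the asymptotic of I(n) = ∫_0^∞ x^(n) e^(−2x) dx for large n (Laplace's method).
I(n) ~ (sqrt(2π·n) / 2) · (n/(2e))^(n)

Write the integrand as exp(n ln x − 2x) and set f(x) = n ln x − 2x. Then f'(x) = n/x − 2 = 0 at x* = n/2, and f''(x*) = −n/x*^2 = −2^2/(n). Laplace's method (interior maximum) gives
  I(n) ~ e^(f(x*)) · sqrt(2π / |f''(x*)|)
        = exp(n ln(n/2) − n) · sqrt(2π · n / 2^2)
        = (n/2)^(n) e^(−n) · sqrt(2π·n) / 2
        = (sqrt(2π·n) / 2) · (n/(2e))^(n).
This matches Γ(n+1)/2^(n+1) with Stirling applied to Γ.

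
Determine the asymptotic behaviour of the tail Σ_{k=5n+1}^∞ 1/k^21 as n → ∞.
Σ_{k>5n} 1/k^21 ~ 1/(20 · (5n)^20)

Compare to the integral: ∫_{5n}^∞ x^(−21) dx = [−x^(−20)/20]_{5n}^∞ = 1/((21−1)·(5n)^20). Euler-Maclaurin then gives
  Σ_{k>5n} 1/k^21 = ∫_{5n}^∞ dx/x^21 − 1/(2·(5n)^21) + O(1/(5n)^22).
(Equivalently this is ζ(21) − Σ_{k≤5n} 1/k^21.)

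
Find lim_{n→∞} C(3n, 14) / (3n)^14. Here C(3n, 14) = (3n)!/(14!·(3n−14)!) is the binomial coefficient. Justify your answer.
lim = 1/14! = 1/87178291200

With N = 3n → ∞: C(N, 14) / N^14 = [N(N−1)…(N−13)] / (14! · N^14) = (1/14!) · 1 · (1 − 1/(3n)) · … · (1 − 13/(3n)). Each factor → 1 as N → ∞, so the limit is 1/14! = 1/87178291200.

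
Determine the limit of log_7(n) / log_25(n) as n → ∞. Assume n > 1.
lim = ln(25) / ln(7) = log_7(25)

Change of base: log_7(n) = ln n / ln 7 and log_25(n) = ln n / ln 25. The ratio is (ln n / ln 7) · (ln 25 / ln n) = ln 25 / ln 7, a constant independent of n. So the limit is ln 25 / ln 7 = log_7(25).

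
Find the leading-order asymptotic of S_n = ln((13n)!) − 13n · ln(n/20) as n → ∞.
S_n ~ 13n · (ln 260 − 1) + O(ln n)

Stirling: ln((13n)!) = 13n ln(13n) − 13n + O(ln n).
  S_n = 13n ln(13n) − 13n − 13n ln(n/20) + O(ln n)
      = 13n ln(13n) − 13n ln n + 13n ln 20 − 13n + O(ln n)
      = 13n ln 13 + 13n ln 20 − 13n + O(ln n)
      = 13n (ln 260 − 1) + O(ln n).
Numerically ln(260) − 1 ≈ 4.5607.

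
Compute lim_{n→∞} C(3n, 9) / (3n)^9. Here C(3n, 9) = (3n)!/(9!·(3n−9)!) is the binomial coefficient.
lim = 1/9! = 1/362880

With N = 3n → ∞: C(N, 9) / N^9 = [N(N−1)…(N−8)] / (9! · N^9) = (1/9!) · 1 · (1 − 1/(3n)) · … · (1 − 8/(3n)). Each factor → 1 as N → ∞, so the limit is 1/9! = 1/362880.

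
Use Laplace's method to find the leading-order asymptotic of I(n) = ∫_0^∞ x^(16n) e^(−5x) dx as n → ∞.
I(n) ~ (sqrt(2π·16n) / 5) · (16n/(5e))^(16n)

Write the integrand as exp(16n ln x − 5x) and set f(x) = 16n ln x − 5x. Then f'(x) = 16n/x − 5 = 0 at x* = 16n/5, and f''(x*) = −16n/x*^2 = −5^2/(16n). Laplace's method (interior maximum) gives
  I(n) ~ e^(f(x*)) · sqrt(2π / |f''(x*)|)
        = exp(16n ln(16n/5) − 16n) · sqrt(2π · 16n / 5^2)
        = (16n/5)^(16n) e^(−16n) · sqrt(2π·16n) / 5
        = (sqrt(2π·16n) / 5) · (16n/(5e))^(16n).
This matches Γ(16n+1)/5^(16n+1) with Stirling applied to Γ.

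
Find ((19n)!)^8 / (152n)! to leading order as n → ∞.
((19n)!)^8/(152n)! ~ ((2π·19n)^(7/2) / sqrt(8)) · 8^(−8·19n)  →  0

Write N = 19n. Stirling: N! ~ sqrt(2π N)(N/e)^N and (8N)! ~ sqrt(2π·8N)·(8N/e)^(8N).
  (N!)^8/(8N)! ~ (2π N)^(8/2) (N/e)^(8N) / [sqrt(2π·8N) (8N/e)^(8N)]
     = (2π N)^(8/2) / sqrt(2π·8N) · (N/(8N))^(8N)
     = (2π N)^((8−1)/2) / sqrt(8) · 8^(−8N).
Since 8^8 > 1, the factor 8^(−8N) decays exponentially, so the ratio → 0. Substituting N = 19n gives the stated form.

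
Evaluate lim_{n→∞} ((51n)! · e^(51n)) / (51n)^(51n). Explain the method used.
lim = ∞

Stirling: (51n)! ~ sqrt(2π·51n) · (51n/e)^(51n). Hence
  (51n)! · e^(51n) / (51n)^(51n) ~ sqrt(2π·51n) = sqrt(2π·51) · sqrt(n) → ∞.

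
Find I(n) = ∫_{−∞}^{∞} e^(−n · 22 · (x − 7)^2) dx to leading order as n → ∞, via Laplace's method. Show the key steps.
I(n) = sqrt(π/(22n))

Here φ(x) = 22 · (x − 7)^2 has its unique minimum at x* = 7 with φ(x*) = 0 and φ''(x*) = 44. Laplace's method gives
  I(n) ~ e^(−n φ(x*)) · sqrt(2π / (n · φ''(x*))) = sqrt(2π / (44n)) = sqrt(π/(22n)).
This is exact: substituting u = (x − 7)·sqrt(22n) gives I(n) = (1/sqrt(22n)) ∫_{−∞}^{∞} e^(−u^2) du = sqrt(π/(22n)).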